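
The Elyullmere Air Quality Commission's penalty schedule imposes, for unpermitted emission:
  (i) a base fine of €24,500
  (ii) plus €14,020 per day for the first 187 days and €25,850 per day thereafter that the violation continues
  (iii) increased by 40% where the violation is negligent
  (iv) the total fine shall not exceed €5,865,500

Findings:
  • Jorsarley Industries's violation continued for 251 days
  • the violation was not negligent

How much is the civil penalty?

First 187 days: 187 × €14,020 = €2,621,740
Remaining days: (251 − 187) × €25,850 = €1,654,400
Per-day component: €2,621,740 + €1,654,400 = €4,276,140
Base plus per-day: €24,500 + €4,276,140 = €4,300,640
The violation was not negligent: no 40% increase.
Cap at €5,865,500: €4,300,640 is within the cap, no reduction.

Civil penalty: €4,300,640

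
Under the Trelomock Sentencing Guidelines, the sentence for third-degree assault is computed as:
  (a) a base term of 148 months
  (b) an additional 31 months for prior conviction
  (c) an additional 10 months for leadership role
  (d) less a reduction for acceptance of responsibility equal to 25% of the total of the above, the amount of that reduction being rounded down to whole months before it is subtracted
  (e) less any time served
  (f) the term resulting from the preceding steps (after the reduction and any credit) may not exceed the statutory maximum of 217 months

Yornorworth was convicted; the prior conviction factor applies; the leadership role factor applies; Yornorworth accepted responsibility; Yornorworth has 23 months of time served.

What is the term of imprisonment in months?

Prior conviction enhancement: +31 months
Leadership role enhancement: +10 months
Adjusted term: 148 months + 31 months + 10 months = 189 months
Acceptance of responsibility reduction: 25% of 189 months = 47 months (rounded down)
After reduction: 189 − 47 = 142 months
Less time served: 142 months − 23 months = 119 months
Cap at 217 months: 119 months is within the cap, no reduction.

119 months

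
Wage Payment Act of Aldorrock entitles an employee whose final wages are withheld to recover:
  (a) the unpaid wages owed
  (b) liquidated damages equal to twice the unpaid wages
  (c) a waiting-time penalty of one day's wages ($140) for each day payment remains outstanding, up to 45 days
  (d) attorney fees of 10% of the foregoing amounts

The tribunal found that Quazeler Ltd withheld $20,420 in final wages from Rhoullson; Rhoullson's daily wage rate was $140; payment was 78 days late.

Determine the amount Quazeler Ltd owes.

Total award: $74,316

Doubled: 2 × $20,420 = $40,840
Penalty days: min(78, 45) = 45
Waiting-time penalty: 45 × $140 = $6,300
Subtotal: $20,420 + $40,840 + $6,300 = $67,560
Attorney fees: 10% of $67,560 = $6,756
Total award: $67,560 + $6,756 = $74,316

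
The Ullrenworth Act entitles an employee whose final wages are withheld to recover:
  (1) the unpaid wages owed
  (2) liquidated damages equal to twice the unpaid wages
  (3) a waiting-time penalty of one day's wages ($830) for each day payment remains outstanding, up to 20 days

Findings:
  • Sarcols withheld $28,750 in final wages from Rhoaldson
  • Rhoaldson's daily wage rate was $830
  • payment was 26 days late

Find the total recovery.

$102,850

Doubled: 2 × $28,750 = $57,500
Penalty days: min(26, 20) = 20
Waiting-time penalty: 20 × $830 = $16,600
Total award: $28,750 + $57,500 + $16,600 = $102,850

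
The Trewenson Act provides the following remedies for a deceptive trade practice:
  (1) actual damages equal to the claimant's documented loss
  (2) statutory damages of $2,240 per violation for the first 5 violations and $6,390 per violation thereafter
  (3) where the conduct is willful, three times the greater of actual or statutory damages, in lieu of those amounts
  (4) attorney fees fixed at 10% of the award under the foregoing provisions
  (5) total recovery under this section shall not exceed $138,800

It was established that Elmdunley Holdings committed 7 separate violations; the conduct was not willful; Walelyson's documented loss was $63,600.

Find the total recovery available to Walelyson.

Total recovery: $96,338

First 5 violations: 5 × $2,240 = $11,200
Remaining violations: (7 − 5) × $6,390 = $12,780
Statutory damages: $11,200 + $12,780 = $23,980
Conduct not willful: the in-lieu enhancement does not apply.
Actual plus statutory damages: $63,600 + $23,980 = $87,580
Attorney fees: 10% of $87,580 = $8,758
Total before cap: $87,580 + $8,758 = $96,338
Cap at $138,800: $96,338 is within the cap, no reduction.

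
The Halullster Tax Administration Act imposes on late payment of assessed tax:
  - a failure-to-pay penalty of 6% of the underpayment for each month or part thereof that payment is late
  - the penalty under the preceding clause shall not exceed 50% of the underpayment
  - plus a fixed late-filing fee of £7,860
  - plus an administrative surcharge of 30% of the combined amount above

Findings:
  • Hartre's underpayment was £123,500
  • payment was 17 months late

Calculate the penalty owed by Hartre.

£90,493

Accrued rate: 6% × 17 = 102%, capped at 50% → 50%
Failure-to-pay penalty: 50% of £123,500 = £61,750
Penalty before surcharge: £61,750 + £7,860 = £69,610
Administrative surcharge: 30% of £69,610 = £20,883
Total penalty: £69,610 + £20,883 = £90,493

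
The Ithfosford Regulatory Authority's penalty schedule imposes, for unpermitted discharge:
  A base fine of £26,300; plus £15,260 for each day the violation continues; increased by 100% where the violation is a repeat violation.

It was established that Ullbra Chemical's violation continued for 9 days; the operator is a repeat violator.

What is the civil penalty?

Per-day component: 9 × £15,260 = £137,340
Base plus per-day: £26,300 + £137,340 = £163,640
Enhancement: 100% of £163,640 = £163,640
Enhanced fine: £163,640 + £163,640 = £327,280

Civil penalty: £327,280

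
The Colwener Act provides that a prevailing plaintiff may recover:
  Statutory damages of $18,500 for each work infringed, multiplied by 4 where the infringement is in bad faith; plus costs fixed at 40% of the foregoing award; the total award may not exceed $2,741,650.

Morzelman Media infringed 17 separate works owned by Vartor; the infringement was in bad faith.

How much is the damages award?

Statutory damages: 17 × $18,500 = $314,500
Multiplied by 4: 4 × $314,500 = $1,258,000
Costs: 40% of $1,258,000 = $503,200
Award plus costs: $1,258,000 + $503,200 = $1,761,200
Cap at $2,741,650: $1,761,200 is within the cap, no reduction.

$1,761,200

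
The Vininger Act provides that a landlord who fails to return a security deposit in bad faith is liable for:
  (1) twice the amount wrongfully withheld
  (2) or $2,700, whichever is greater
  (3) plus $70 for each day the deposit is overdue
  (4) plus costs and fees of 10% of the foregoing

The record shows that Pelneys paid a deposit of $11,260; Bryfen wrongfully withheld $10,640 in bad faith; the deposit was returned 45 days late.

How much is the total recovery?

$26,873

Doubled: 2 × $10,640 = $21,280
Minimum $2,700: $21,280 meets the minimum, no increase.
Late-return penalty: 45 × $70 = $3,150
Damages plus late penalty: $21,280 + $3,150 = $24,430
Costs and fees: 10% of $24,430 = $2,443
Total recovery: $24,430 + $2,443 = $26,873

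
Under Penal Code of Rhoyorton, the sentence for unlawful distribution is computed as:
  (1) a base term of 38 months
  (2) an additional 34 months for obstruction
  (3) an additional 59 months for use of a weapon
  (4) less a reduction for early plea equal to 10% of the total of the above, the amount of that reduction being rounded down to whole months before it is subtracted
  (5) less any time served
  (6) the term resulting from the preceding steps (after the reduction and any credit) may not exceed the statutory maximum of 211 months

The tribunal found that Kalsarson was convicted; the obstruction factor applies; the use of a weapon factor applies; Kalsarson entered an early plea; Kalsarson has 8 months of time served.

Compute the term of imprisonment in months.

Obstruction enhancement: +34 months
Use of a weapon enhancement: +59 months
Adjusted term: 38 months + 34 months + 59 months = 131 months
Early plea reduction: 10% of 131 months = 13 months (rounded down)
After reduction: 131 − 13 = 118 months
Less time served: 118 months − 8 months = 110 months
Cap at 211 months: 110 months is within the cap, no reduction.

110 months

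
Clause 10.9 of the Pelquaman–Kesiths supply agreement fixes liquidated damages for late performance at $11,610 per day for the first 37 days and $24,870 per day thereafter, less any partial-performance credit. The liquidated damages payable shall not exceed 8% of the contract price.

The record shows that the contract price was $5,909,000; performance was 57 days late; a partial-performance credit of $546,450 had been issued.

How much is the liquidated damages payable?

First 37 days: 37 × $11,610 = $429,570
Remaining days: (57 − 37) × $24,870 = $497,400
Accrued per-day damages: $429,570 + $497,400 = $926,970
Less partial-performance credit: $926,970 − $546,450 = $380,520
Cap: 8% of $5,909,000 = $472,720
Cap at $472,720: $380,520 is within the cap, no reduction.

Liquidated damages: $380,520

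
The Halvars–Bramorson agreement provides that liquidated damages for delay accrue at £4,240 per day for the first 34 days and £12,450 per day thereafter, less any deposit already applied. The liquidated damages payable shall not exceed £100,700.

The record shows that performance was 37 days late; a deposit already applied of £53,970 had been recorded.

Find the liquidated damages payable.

First 34 days: 34 × £4,240 = £144,160
Remaining days: (37 − 34) × £12,450 = £37,350
Accrued per-day damages: £144,160 + £37,350 = £181,510
Less deposit already applied: £181,510 − £53,970 = £127,540
Cap at £100,700: £127,540 exceeds the cap → £100,700

£100,700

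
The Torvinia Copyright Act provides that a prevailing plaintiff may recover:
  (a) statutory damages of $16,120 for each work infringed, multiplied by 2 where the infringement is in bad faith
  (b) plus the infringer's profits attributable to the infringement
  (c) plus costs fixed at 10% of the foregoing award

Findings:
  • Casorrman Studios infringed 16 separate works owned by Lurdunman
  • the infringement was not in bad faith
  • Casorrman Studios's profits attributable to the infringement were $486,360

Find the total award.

Statutory damages: 16 × $16,120 = $257,920
Infringement not in bad faith: no ×2 enhancement.
Combined award: $257,920 + $486,360 = $744,280
Costs: 10% of $744,280 = $74,428
Award plus costs: $744,280 + $74,428 = $818,708

$818,708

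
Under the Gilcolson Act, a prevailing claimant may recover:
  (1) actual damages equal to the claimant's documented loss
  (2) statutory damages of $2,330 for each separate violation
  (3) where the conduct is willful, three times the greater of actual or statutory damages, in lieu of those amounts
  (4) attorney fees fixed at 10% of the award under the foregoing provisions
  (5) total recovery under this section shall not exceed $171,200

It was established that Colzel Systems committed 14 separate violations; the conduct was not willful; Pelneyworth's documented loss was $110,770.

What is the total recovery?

$157,729

Statutory damages: 14 × $2,330 = $32,620
Conduct not willful: the in-lieu enhancement does not apply.
Actual plus statutory damages: $110,770 + $32,620 = $143,390
Attorney fees: 10% of $143,390 = $14,339
Total before cap: $143,390 + $14,339 = $157,729
Cap at $171,200: $157,729 is within the cap, no reduction.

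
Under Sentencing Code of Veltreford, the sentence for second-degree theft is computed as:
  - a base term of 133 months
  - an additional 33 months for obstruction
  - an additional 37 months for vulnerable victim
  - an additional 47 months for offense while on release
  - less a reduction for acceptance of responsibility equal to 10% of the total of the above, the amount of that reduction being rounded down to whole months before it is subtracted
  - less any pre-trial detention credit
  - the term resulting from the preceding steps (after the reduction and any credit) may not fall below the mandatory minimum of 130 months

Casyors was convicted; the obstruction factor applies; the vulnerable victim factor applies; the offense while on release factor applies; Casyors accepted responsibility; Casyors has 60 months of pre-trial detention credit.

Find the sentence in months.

165 months

Obstruction enhancement: +33 months
Vulnerable victim enhancement: +37 months
Offense while on release enhancement: +47 months
Adjusted term: 133 months + 33 months + 37 months + 47 months = 250 months
Acceptance of responsibility reduction: 10% of 250 months = 25 months (rounded down)
After reduction: 250 − 25 = 225 months
Less pre-trial detention credit: 225 months − 60 months = 165 months
Minimum 130 months: 165 months meets the minimum, no increase.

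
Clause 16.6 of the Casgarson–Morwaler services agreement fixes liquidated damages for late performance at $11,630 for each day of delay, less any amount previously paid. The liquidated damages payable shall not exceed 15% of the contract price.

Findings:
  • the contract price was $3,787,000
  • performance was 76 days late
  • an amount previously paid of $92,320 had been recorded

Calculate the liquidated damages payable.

Liquidated damages: $568,050

Per-day damages: 76 × $11,630 = $883,880
Less amount previously paid: $883,880 − $92,320 = $791,560
Cap: 15% of $3,787,000 = $568,050
Cap at $568,050: $791,560 exceeds the cap → $568,050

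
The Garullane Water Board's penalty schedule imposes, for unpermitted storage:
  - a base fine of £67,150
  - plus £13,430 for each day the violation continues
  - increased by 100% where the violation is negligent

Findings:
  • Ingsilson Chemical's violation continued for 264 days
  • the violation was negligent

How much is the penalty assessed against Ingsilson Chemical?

Per-day component: 264 × £13,430 = £3,545,520
Base plus per-day: £67,150 + £3,545,520 = £3,612,670
Enhancement: 100% of £3,612,670 = £3,612,670
Enhanced fine: £3,612,670 + £3,612,670 = £7,225,340

Civil penalty: £7,225,340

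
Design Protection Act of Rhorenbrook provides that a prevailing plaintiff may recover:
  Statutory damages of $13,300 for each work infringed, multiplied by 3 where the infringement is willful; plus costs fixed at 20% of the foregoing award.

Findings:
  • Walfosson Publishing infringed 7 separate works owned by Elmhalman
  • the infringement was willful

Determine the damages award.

$335,160

Statutory damages: 7 × $13,300 = $93,100
Trebled: 3 × $93,100 = $279,300
Costs: 20% of $279,300 = $55,860
Award plus costs: $279,300 + $55,860 = $335,160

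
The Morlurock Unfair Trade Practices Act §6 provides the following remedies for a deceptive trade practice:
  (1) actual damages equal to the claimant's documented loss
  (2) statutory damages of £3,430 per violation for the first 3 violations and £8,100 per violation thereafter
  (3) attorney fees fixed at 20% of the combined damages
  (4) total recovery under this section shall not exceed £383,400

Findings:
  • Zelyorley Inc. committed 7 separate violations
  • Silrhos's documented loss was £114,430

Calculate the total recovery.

£188,544

First 3 violations: 3 × £3,430 = £10,290
Remaining violations: (7 − 3) × £8,100 = £32,400
Statutory damages: £10,290 + £32,400 = £42,690
Combined damages: £114,430 + £42,690 = £157,120
Attorney fees: 20% of £157,120 = £31,424
Total before cap: £157,120 + £31,424 = £188,544
Cap at £383,400: £188,544 is within the cap, no reduction.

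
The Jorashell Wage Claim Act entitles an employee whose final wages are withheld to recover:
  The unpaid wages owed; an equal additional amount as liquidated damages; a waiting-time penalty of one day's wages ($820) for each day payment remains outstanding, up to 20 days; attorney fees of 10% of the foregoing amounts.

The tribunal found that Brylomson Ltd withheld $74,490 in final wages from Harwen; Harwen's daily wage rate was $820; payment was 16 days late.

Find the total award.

$178,310

Liquidated damages (equal amount): $74,490
Penalty days: min(16, 20) = 16
Waiting-time penalty: 16 × $820 = $13,120
Subtotal: $74,490 + $74,490 + $13,120 = $162,100
Attorney fees: 10% of $162,100 = $16,210
Total award: $162,100 + $16,210 = $178,310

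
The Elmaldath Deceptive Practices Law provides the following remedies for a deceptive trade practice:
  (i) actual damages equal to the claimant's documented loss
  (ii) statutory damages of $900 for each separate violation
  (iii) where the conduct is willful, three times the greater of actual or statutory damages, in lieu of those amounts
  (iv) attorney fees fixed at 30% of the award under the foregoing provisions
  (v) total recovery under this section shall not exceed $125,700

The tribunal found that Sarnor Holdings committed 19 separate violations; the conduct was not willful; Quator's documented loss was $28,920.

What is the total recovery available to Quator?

$59,826

Statutory damages: 19 × $900 = $17,100
Conduct not willful: the in-lieu enhancement does not apply.
Actual plus statutory damages: $28,920 + $17,100 = $46,020
Attorney fees: 30% of $46,020 = $13,806
Total before cap: $46,020 + $13,806 = $59,826
Cap at $125,700: $59,826 is within the cap, no reduction.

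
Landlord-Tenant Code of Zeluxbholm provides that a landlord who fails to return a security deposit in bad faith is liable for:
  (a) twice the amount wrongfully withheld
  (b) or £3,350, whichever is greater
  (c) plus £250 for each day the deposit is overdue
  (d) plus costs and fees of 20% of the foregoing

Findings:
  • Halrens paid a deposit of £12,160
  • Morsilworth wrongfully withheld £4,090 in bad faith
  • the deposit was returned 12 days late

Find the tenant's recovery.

£13,416

Doubled: 2 × £4,090 = £8,180
Minimum £3,350: £8,180 meets the minimum, no increase.
Late-return penalty: 12 × £250 = £3,000
Damages plus late penalty: £8,180 + £3,000 = £11,180
Costs and fees: 20% of £11,180 = £2,236
Total recovery: £11,180 + £2,236 = £13,416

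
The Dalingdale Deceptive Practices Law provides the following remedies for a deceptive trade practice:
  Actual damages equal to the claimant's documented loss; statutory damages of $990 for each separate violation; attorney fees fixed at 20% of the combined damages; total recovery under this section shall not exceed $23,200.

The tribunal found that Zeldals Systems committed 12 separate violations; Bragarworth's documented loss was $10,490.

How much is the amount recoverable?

Statutory damages: 12 × $990 = $11,880
Combined damages: $10,490 + $11,880 = $22,370
Attorney fees: 20% of $22,370 = $4,474
Total before cap: $22,370 + $4,474 = $26,844
Cap at $23,200: $26,844 exceeds the cap → $23,200

$23,200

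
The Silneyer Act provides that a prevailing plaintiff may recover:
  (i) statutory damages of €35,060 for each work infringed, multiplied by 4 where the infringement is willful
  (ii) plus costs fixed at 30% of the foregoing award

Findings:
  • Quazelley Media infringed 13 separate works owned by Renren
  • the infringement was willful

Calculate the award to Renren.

€2,370,056

Statutory damages: 13 × €35,060 = €455,780
Multiplied by 4: 4 × €455,780 = €1,823,120
Costs: 30% of €1,823,120 = €546,936
Award plus costs: €1,823,120 + €546,936 = €2,370,056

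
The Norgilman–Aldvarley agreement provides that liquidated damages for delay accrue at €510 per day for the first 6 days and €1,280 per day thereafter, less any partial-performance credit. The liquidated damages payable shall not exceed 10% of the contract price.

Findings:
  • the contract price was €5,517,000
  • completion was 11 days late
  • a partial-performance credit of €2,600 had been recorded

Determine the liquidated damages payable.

€6,860

First 6 days: 6 × €510 = €3,060
Remaining days: (11 − 6) × €1,280 = €6,400
Accrued per-day damages: €3,060 + €6,400 = €9,460
Less partial-performance credit: €9,460 − €2,600 = €6,860
Cap: 10% of €5,517,000 = €551,700
Cap at €551,700: €6,860 is within the cap, no reduction.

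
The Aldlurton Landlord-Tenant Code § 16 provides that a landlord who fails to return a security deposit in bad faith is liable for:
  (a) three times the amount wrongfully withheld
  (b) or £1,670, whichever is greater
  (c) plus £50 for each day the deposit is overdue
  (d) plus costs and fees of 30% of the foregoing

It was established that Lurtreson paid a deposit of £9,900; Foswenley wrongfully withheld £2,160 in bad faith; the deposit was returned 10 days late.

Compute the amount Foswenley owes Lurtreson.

Trebled: 3 × £2,160 = £6,480
Minimum £1,670: £6,480 meets the minimum, no increase.
Late-return penalty: 10 × £50 = £500
Damages plus late penalty: £6,480 + £500 = £6,980
Costs and fees: 30% of £6,980 = £2,094
Total recovery: £6,980 + £2,094 = £9,074

£9,074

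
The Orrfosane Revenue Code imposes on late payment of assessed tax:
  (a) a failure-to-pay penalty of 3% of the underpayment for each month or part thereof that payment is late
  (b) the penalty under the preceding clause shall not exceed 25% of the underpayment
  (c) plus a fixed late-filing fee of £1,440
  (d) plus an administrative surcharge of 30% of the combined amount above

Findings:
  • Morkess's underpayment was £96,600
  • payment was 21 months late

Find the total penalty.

Accrued rate: 3% × 21 = 63%, capped at 25% → 25%
Failure-to-pay penalty: 25% of £96,600 = £24,150
Penalty before surcharge: £24,150 + £1,440 = £25,590
Administrative surcharge: 30% of £25,590 = £7,677
Total penalty: £25,590 + £7,677 = £33,267

£33,267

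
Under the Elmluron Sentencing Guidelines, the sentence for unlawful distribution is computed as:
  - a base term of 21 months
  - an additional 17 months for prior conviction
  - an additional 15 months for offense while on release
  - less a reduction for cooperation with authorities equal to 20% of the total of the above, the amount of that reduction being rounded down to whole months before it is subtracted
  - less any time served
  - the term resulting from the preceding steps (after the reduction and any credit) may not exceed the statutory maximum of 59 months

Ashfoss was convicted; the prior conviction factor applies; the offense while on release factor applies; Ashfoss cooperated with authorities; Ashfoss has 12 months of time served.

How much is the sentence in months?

31 months

Prior conviction enhancement: +17 months
Offense while on release enhancement: +15 months
Adjusted term: 21 months + 17 months + 15 months = 53 months
Cooperation with authorities reduction: 20% of 53 months = 10 months (rounded down)
After reduction: 53 − 10 = 43 months
Less time served: 43 months − 12 months = 31 months
Cap at 59 months: 31 months is within the cap, no reduction.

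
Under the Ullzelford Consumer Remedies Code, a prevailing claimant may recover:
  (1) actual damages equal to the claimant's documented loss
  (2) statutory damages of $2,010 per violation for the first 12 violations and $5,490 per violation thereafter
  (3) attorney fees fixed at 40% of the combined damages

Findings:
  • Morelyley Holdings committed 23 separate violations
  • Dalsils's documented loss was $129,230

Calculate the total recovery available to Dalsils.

$299,236

First 12 violations: 12 × $2,010 = $24,120
Remaining violations: (23 − 12) × $5,490 = $60,390
Statutory damages: $24,120 + $60,390 = $84,510
Combined damages: $129,230 + $84,510 = $213,740
Attorney fees: 40% of $213,740 = $85,496
Total recovery: $213,740 + $85,496 = $299,236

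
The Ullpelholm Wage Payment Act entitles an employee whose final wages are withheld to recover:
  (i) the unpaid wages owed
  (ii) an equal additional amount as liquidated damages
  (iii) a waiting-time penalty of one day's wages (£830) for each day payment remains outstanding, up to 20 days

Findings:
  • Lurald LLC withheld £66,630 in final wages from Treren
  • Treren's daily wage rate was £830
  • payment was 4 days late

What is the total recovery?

Total award: £136,580

Liquidated damages (equal amount): £66,630
Penalty days: min(4, 20) = 4
Waiting-time penalty: 4 × £830 = £3,320
Total award: £66,630 + £66,630 + £3,320 = £136,580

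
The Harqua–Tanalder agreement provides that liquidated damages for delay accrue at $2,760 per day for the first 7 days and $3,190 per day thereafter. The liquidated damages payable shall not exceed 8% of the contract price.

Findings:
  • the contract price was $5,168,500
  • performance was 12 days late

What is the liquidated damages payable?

First 7 days: 7 × $2,760 = $19,320
Remaining days: (12 − 7) × $3,190 = $15,950
Accrued per-day damages: $19,320 + $15,950 = $35,270
Cap: 8% of $5,168,500 = $413,480
Cap at $413,480: $35,270 is within the cap, no reduction.

$35,270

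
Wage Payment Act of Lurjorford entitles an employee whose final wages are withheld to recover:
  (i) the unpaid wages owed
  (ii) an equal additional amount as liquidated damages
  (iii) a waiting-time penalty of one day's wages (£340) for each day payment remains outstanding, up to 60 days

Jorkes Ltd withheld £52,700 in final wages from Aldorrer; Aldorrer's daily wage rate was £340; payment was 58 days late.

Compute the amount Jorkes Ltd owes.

Liquidated damages (equal amount): £52,700
Penalty days: min(58, 60) = 58
Waiting-time penalty: 58 × £340 = £19,720
Total award: £52,700 + £52,700 + £19,720 = £125,120

£125,120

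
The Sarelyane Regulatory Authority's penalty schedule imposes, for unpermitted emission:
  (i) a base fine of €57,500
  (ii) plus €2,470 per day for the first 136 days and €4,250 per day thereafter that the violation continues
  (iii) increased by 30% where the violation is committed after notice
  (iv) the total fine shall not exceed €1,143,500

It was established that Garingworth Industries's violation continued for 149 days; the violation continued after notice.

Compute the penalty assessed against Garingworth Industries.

First 136 days: 136 × €2,470 = €335,920
Remaining days: (149 − 136) × €4,250 = €55,250
Per-day component: €335,920 + €55,250 = €391,170
Base plus per-day: €57,500 + €391,170 = €448,670
Enhancement: 30% of €448,670 = €134,601
Enhanced fine: €448,670 + €134,601 = €583,271
Cap at €1,143,500: €583,271 is within the cap, no reduction.

€583,271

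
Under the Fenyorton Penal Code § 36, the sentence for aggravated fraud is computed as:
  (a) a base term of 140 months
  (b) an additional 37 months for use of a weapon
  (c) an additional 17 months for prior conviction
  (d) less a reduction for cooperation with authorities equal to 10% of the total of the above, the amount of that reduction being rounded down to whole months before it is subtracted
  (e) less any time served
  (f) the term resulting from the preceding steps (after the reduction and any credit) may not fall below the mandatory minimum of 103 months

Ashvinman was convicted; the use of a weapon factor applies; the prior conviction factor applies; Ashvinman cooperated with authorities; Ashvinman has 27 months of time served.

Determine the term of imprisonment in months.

Use of a weapon enhancement: +37 months
Prior conviction enhancement: +17 months
Adjusted term: 140 months + 37 months + 17 months = 194 months
Cooperation with authorities reduction: 10% of 194 months = 19 months (rounded down)
After reduction: 194 − 19 = 175 months
Less time served: 175 months − 27 months = 148 months
Minimum 103 months: 148 months meets the minimum, no increase.

148 months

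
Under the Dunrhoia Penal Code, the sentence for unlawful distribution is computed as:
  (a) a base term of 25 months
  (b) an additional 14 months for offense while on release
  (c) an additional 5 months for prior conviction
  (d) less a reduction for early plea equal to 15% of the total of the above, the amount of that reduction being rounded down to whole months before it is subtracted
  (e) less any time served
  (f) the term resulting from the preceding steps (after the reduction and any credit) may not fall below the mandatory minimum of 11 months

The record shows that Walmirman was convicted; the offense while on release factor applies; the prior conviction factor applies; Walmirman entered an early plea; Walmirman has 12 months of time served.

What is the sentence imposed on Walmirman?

26 months

Offense while on release enhancement: +14 months
Prior conviction enhancement: +5 months
Adjusted term: 25 months + 14 months + 5 months = 44 months
Early plea reduction: 15% of 44 months = 6 months (rounded down)
After reduction: 44 − 6 = 38 months
Less time served: 38 months − 12 months = 26 months
Minimum 11 months: 26 months meets the minimum, no increase.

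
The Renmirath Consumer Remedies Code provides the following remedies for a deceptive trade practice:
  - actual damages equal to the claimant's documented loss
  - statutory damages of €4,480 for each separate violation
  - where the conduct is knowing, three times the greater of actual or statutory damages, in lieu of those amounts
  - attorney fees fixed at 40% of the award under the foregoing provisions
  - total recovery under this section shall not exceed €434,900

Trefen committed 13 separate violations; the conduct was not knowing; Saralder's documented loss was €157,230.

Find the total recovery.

Total recovery: €301,658

Statutory damages: 13 × €4,480 = €58,240
Conduct not knowing: the in-lieu enhancement does not apply.
Actual plus statutory damages: €157,230 + €58,240 = €215,470
Attorney fees: 40% of €215,470 = €86,188
Total before cap: €215,470 + €86,188 = €301,658
Cap at €434,900: €301,658 is within the cap, no reduction.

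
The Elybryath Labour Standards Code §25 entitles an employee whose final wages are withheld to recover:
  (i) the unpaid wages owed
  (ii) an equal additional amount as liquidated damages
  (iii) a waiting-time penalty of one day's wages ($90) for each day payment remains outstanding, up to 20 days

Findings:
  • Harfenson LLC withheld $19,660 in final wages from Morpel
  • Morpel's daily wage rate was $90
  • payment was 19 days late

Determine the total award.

$41,030

Liquidated damages (equal amount): $19,660
Penalty days: min(19, 20) = 19
Waiting-time penalty: 19 × $90 = $1,710
Total award: $19,660 + $19,660 + $1,710 = $41,030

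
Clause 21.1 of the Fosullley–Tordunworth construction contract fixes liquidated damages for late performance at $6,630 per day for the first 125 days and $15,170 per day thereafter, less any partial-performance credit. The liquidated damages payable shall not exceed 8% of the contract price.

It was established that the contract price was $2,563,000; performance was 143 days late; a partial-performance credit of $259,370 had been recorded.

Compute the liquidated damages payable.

First 125 days: 125 × $6,630 = $828,750
Remaining days: (143 − 125) × $15,170 = $273,060
Accrued per-day damages: $828,750 + $273,060 = $1,101,810
Less partial-performance credit: $1,101,810 − $259,370 = $842,440
Cap: 8% of $2,563,000 = $205,040
Cap at $205,040: $842,440 exceeds the cap → $205,040

$205,040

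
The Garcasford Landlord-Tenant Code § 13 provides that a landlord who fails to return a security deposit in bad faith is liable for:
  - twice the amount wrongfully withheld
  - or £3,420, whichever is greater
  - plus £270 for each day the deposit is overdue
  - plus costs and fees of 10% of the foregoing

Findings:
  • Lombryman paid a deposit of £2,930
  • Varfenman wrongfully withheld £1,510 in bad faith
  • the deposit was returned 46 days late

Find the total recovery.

£17,424

Doubled: 2 × £1,510 = £3,020
Minimum £3,420: £3,020 is below the minimum → £3,420
Late-return penalty: 46 × £270 = £12,420
Damages plus late penalty: £3,420 + £12,420 = £15,840
Costs and fees: 10% of £15,840 = £1,584
Total recovery: £15,840 + £1,584 = £17,424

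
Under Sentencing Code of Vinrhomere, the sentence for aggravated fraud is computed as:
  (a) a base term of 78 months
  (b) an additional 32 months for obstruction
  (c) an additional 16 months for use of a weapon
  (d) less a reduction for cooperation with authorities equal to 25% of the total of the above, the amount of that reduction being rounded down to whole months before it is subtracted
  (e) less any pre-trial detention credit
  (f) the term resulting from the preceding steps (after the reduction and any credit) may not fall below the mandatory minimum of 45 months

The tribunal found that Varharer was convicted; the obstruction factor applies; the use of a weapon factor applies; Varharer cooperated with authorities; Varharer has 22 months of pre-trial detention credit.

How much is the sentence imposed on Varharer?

73 months

Obstruction enhancement: +32 months
Use of a weapon enhancement: +16 months
Adjusted term: 78 months + 32 months + 16 months = 126 months
Cooperation with authorities reduction: 25% of 126 months = 31 months (rounded down)
After reduction: 126 − 31 = 95 months
Less pre-trial detention credit: 95 months − 22 months = 73 months
Minimum 45 months: 73 months meets the minimum, no increase.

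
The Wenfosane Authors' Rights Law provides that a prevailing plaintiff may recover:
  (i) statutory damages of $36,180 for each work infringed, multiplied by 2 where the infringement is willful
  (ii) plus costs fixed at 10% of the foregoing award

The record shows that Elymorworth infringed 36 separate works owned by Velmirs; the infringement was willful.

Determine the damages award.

Statutory damages: 36 × $36,180 = $1,302,480
Doubled: 2 × $1,302,480 = $2,604,960
Costs: 10% of $2,604,960 = $260,496
Award plus costs: $2,604,960 + $260,496 = $2,865,456

$2,865,456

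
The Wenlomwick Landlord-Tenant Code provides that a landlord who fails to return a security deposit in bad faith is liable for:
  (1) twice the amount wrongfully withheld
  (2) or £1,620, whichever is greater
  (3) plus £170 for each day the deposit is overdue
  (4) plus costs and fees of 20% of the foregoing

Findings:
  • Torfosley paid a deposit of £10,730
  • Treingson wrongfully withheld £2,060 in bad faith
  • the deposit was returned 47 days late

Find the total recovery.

Doubled: 2 × £2,060 = £4,120
Minimum £1,620: £4,120 meets the minimum, no increase.
Late-return penalty: 47 × £170 = £7,990
Damages plus late penalty: £4,120 + £7,990 = £12,110
Costs and fees: 20% of £12,110 = £2,422
Total recovery: £12,110 + £2,422 = £14,532

Recovery: £14,532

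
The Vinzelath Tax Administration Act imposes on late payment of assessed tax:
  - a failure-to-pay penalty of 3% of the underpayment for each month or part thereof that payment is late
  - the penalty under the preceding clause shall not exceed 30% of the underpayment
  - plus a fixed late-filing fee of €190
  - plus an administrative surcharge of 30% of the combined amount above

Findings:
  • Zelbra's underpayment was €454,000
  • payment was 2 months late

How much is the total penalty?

Accrued rate: 3% × 2 = 6%, capped at 30% → 6%
Failure-to-pay penalty: 6% of €454,000 = €27,240
Penalty before surcharge: €27,240 + €190 = €27,430
Administrative surcharge: 30% of €27,430 = €8,229
Total penalty: €27,430 + €8,229 = €35,659

€35,659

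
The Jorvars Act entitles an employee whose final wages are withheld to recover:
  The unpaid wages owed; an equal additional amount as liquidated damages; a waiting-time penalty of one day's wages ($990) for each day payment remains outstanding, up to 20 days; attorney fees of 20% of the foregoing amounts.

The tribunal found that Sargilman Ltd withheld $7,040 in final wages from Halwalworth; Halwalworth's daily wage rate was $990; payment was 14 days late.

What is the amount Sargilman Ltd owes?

Liquidated damages (equal amount): $7,040
Penalty days: min(14, 20) = 14
Waiting-time penalty: 14 × $990 = $13,860
Subtotal: $7,040 + $7,040 + $13,860 = $27,940
Attorney fees: 20% of $27,940 = $5,588
Total award: $27,940 + $5,588 = $33,528

$33,528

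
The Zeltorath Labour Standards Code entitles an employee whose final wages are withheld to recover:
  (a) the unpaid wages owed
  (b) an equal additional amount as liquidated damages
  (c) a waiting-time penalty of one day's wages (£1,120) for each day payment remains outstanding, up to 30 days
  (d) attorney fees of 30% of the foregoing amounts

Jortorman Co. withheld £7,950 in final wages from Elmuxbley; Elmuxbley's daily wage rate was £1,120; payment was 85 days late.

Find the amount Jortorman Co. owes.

Liquidated damages (equal amount): £7,950
Penalty days: min(85, 30) = 30
Waiting-time penalty: 30 × £1,120 = £33,600
Subtotal: £7,950 + £7,950 + £33,600 = £49,500
Attorney fees: 30% of £49,500 = £14,850
Total award: £49,500 + £14,850 = £64,350

£64,350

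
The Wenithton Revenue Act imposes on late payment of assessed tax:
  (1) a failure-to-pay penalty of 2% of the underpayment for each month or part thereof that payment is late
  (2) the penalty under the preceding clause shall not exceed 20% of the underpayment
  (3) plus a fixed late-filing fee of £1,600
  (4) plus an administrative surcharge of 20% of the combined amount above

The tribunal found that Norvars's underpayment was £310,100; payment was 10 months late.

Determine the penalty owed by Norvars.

£76,344

Accrued rate: 2% × 10 = 20%, capped at 20% → 20%
Failure-to-pay penalty: 20% of £310,100 = £62,020
Penalty before surcharge: £62,020 + £1,600 = £63,620
Administrative surcharge: 20% of £63,620 = £12,724
Total penalty: £63,620 + £12,724 = £76,344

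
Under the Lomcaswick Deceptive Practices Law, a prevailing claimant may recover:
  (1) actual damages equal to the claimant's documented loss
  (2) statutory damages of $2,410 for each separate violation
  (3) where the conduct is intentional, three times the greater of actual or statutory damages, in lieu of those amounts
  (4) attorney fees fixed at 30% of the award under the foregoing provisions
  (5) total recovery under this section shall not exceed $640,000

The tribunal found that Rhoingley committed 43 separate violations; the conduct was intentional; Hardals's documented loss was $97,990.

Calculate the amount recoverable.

Statutory damages: 43 × $2,410 = $103,630
Greater of actual damages ($97,990) or statutory damages ($103,630): $103,630
Trebled: 3 × $103,630 = $310,890
Attorney fees: 30% of $310,890 = $93,267
Total before cap: $310,890 + $93,267 = $404,157
Cap at $640,000: $404,157 is within the cap, no reduction.

$404,157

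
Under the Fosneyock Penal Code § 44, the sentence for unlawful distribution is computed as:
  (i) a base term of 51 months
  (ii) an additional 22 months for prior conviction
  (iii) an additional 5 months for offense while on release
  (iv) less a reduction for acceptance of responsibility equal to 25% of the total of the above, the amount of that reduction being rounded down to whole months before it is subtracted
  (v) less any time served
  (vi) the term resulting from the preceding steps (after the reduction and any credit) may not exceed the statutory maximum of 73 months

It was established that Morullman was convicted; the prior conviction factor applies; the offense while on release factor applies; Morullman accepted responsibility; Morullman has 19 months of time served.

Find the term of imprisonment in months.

Prior conviction enhancement: +22 months
Offense while on release enhancement: +5 months
Adjusted term: 51 months + 22 months + 5 months = 78 months
Acceptance of responsibility reduction: 25% of 78 months = 19 months (rounded down)
After reduction: 78 − 19 = 59 months
Less time served: 59 months − 19 months = 40 months
Cap at 73 months: 40 months is within the cap, no reduction.

40 months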